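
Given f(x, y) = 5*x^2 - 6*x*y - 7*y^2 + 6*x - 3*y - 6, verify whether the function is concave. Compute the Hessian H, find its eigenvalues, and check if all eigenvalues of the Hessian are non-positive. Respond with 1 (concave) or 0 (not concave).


The Hessian of f(x,y) = 5*x^2 - 6*x*y - 7*y^2 + 6*x - 3*y - 6 is:
H = [[10, -6], [-6, -14]]
Trace = 10 - 14 = -4
Determinant = 10*-14 - (-6)^2 = -176
Discriminant = (-4)^2 - 4*-176 = 720.0
Eigenvalues: lambda_1 = -15.4164, lambda_2 = 11.4164
The function is not concave.

0


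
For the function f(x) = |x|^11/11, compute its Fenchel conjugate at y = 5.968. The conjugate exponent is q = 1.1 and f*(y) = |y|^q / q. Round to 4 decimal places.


The conjugate exponent q satisfies 1/p + 1/q = 1.
p = 11, so q = 11/(11 - 1) = 1.1
|y|^q = 5.968^1.1 = 7.1353
f*(5.968) = 7.1353 / 1.1 = 6.4866


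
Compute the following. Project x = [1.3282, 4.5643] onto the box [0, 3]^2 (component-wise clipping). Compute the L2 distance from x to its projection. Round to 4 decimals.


Project each component onto [0, 3].
clip(1.3282) = 1.3282, clip(4.5643) = 3.0
Projection = [1.3282, 3.0]
Squared diffs: [0.0, 2.447]
Distance = sqrt(2.447) = 1.5643


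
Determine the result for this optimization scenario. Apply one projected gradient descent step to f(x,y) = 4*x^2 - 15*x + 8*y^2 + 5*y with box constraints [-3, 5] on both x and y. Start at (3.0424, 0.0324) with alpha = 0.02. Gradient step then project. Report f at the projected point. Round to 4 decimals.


Step 1: Compute gradient at (3.0424, 0.0324).
grad_x = 2*4*3.0424 - 15 = 9.3392
grad_y = 2*8*0.0324 + 5 = 5.5184
Step 2: Gradient step.
x_raw = 3.0424 - 0.02*9.3392 = 2.8556
y_raw = 0.0324 - 0.02*5.5184 = -0.078
Step 3: Project onto [-3, 5].
x_proj = clip(2.8556) = 2.8556
y_proj = clip(-0.078) = -0.078
Step 4: Evaluate f.
f(2.8556, -0.078) = -10.5573


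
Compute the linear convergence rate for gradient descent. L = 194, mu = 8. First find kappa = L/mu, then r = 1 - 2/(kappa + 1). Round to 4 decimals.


Step 1: Compute the condition number.
kappa = L/mu = 194/8 = 24.25
Step 2: Compute the convergence rate.
r = 1 - 2/(kappa + 1) = 1 - 2*mu/(L + mu) = (L - mu)/(L + mu) = 186/202 = 0.9208


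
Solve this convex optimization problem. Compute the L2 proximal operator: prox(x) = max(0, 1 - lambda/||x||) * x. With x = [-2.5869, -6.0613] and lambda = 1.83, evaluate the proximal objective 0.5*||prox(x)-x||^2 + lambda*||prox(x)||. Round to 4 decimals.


Step 1: Compute ||x||.
||x|| = 6.5903
Step 2: Compute scaling factor.
scale = max(0, 1 - 1.83/6.5903) = 0.7223
Step 3: prox(x) = [-1.8686, -4.3782]
||prox(x)|| = 4.7603
Step 4: Proximal objective.
0.5*||prox-x||^2 = 1.6745
lambda*||prox|| = 8.7113
Total = 10.3857


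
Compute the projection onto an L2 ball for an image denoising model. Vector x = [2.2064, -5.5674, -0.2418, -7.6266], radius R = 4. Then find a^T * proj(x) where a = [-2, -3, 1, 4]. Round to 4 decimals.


Step 1: Compute ||x|| (intermediates to 6 decimals).
||x|| = sqrt(2.2064^2 + (-5.5674)^2 + (-0.2418)^2 + (-7.6266)^2) = 9.699878
Step 2: Project.
Since ||x|| > R, scale = R/||x|| = 4/9.699878 = 0.412376, proj(x) = scale * x
proj(x) = [0.909866, -2.295862, -0.099713, -3.145027]
Step 3: Dot product.
a^T * proj(x) = -2*0.909866 - 3*(-2.295862) + 1*(-0.099713) + 4*(-3.145027) = -7.612


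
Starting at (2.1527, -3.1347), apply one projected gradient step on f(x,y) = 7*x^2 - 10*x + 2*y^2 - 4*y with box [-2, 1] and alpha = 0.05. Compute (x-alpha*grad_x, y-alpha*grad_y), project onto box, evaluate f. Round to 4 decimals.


Step 1: Compute gradient at (2.1527, -3.1347).
grad_x = 2*7*2.1527 - 10 = 20.1378
grad_y = 2*2*-3.1347 - 4 = -16.5388
Step 2: Gradient step.
x_raw = 2.1527 - 0.05*20.1378 = 1.1458
y_raw = -3.1347 - 0.05*-16.5388 = -2.3078
Step 3: Project onto [-2, 1].
x_proj = clip(1.1458) = 1.0
y_proj = clip(-2.3078) = -2.0
Step 4: Evaluate f.
f(1.0, -2.0) = 13.0


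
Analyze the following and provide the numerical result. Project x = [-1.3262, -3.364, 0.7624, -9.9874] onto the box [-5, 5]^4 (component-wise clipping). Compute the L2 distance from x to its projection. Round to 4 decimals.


Project each component onto [-5, 5].
clip(-1.3262) = -1.3262, clip(-3.364) = -3.364, clip(0.7624) = 0.7624, clip(-9.9874) = -5.0
Projection = [-1.3262, -3.364, 0.7624, -5.0]
Squared diffs: [0.0, 0.0, 0.0, 24.8742]
Distance = sqrt(24.8742) = 4.9874


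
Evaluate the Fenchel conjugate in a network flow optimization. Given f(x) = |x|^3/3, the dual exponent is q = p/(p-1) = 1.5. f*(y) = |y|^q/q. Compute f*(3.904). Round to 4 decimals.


The conjugate exponent q satisfies 1/p + 1/q = 1.
p = 3, so q = 3/(3 - 1) = 1.5
|y|^q = 3.904^1.5 = 7.7137
f*(3.904) = 7.7137 / 1.5 = 5.1425


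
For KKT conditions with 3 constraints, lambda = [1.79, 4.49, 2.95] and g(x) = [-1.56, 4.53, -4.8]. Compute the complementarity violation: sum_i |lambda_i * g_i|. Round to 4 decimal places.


KKT complementary slackness check:
lambda_1 * g_1 = 1.79 * -1.56 = -2.7924
lambda_2 * g_2 = 4.49 * 4.53 = 20.3397
lambda_3 * g_3 = 2.95 * -4.8 = -14.16
Total violation = 2.7924 + 20.3397 + 14.16 = 37.2921


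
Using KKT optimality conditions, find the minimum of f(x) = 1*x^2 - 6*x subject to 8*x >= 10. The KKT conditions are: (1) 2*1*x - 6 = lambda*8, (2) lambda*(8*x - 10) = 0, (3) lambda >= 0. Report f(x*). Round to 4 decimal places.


Step 1: Try lambda = 0 (constraint inactive).
Stationarity: 2*1*x - 6 = 0
x* = 6/(2*1) = 3.0
Check constraint: 8*3.0 = 24.0 >= 10 -- satisfied.
Step 2: Compute optimal value.
f(x*) = 1*3.0^2 - 6*3.0 = -9.0


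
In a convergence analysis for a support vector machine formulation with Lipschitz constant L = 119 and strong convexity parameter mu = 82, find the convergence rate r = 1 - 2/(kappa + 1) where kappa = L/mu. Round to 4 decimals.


Step 1: Compute the condition number.
kappa = L/mu = 119/82 = 1.4512
Step 2: Compute the convergence rate.
r = 1 - 2/(kappa + 1) = 1 - 2*mu/(L + mu) = (L - mu)/(L + mu) = 37/201 = 0.1841


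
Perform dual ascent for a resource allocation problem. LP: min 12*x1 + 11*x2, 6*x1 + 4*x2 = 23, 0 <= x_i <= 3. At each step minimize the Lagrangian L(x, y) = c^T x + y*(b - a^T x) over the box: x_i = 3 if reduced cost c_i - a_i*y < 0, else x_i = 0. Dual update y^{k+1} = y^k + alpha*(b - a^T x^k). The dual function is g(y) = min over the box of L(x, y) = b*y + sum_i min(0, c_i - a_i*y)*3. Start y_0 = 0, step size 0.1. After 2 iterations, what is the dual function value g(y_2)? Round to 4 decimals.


Dual ascent for LP: min 12*x1 + 11*x2, 6*x1 + 4*x2 = 23, 0 <= x_i <= 3
Step 1: y^k = 0.0, reduced costs: (12.0, 11.0)
  x^k = (0.0, 0.0), subgradient = b - a^T x = 23.0
  y^{k+1} = 0.0 + 0.1*23.0 = 2.3
Step 2: y^k = 2.3, reduced costs: (-1.8, 1.8)
  x^k = (3.0, 0.0), subgradient = b - a^T x = 5.0
  y^{k+1} = 2.3 + 0.1*5.0 = 2.8
Dual objective at y_2 = 2.8: reduced costs (-4.8, -0.2), box minimizer x = (3.0, 3.0)
g(y_2) = b*y + (c1 - a1*y)*x1 + (c2 - a2*y)*x2 = 23*2.8 + (-4.8)*3.0 + (-0.2)*3.0 = 64.4 - 14.4 - 0.6 = 49.4


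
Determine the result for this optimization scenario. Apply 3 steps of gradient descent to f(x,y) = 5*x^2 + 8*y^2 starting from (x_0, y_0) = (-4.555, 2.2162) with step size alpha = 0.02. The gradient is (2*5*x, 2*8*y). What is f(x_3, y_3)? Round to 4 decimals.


Gradient descent on f(x,y) = 5*x^2 + 8*y^2.
Starting point: (-4.555, 2.2162), alpha = 0.02
Step 1: grad_x = 2*5*-4.555 = -45.55, grad_y = 2*8*2.2162 = 35.4592
  x_1 = -4.555 - 0.02*-45.55 = -3.644
  y_1 = 2.2162 - 0.02*35.4592 = 1.507
Step 2: grad_x = 2*5*-3.644 = -36.44, grad_y = 2*8*1.507 = 24.1123
  x_2 = -3.644 - 0.02*-36.44 = -2.9152
  y_2 = 1.507 - 0.02*24.1123 = 1.0248
Step 3: grad_x = 2*5*-2.9152 = -29.152, grad_y = 2*8*1.0248 = 16.3963
  x_3 = -2.9152 - 0.02*-29.152 = -2.3322
  y_3 = 1.0248 - 0.02*16.3963 = 0.6968
f(-2.3322, 0.6968) = 5*(-2.3322)^2 + 8*0.6968^2 = 31.0796


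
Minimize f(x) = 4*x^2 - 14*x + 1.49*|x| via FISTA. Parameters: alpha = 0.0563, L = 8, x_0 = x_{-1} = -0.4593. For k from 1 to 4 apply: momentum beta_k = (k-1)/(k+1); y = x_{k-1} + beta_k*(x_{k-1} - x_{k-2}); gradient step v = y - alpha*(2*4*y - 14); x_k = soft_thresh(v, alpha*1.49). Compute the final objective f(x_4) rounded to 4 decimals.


FISTA on f(x) = 4*x^2 - 14*x + 1.49*|x|
L = 8, alpha = 0.0563
Iteration 1: beta = 0.0, y = -0.4593 + 0.0*(-0.4593 + 0.4593) = -0.4593
  grad(y) = -17.6744, v = y - alpha*grad = 0.5358
  prox(v) = soft_thresh(0.5358, 0.0839) = 0.4519
Iteration 2: beta = 0.3333, y = 0.4519 + 0.3333*(0.4519 + 0.4593) = 0.7556
  grad(y) = -7.9551, v = y - alpha*grad = 1.2035
  prox(v) = soft_thresh(1.2035, 0.0839) = 1.1196
Iteration 3: beta = 0.5, y = 1.1196 + 0.5*(1.1196 - 0.4519) = 1.4535
  grad(y) = -2.3724, v = y - alpha*grad = 1.587
  prox(v) = soft_thresh(1.587, 0.0839) = 1.5031
Iteration 4: beta = 0.6, y = 1.5031 + 0.6*(1.5031 - 1.1196) = 1.7333
  grad(y) = -0.134, v = y - alpha*grad = 1.7408
  prox(v) = soft_thresh(1.7408, 0.0839) = 1.6569
f(x_4) = 4*1.6569^2 - 14*1.6569 + 1.49*|1.6569| = -9.7465


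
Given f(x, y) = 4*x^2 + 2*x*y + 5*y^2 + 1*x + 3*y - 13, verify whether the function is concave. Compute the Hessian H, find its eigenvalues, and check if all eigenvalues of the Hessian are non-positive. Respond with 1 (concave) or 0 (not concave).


The Hessian of f(x,y) = 4*x^2 + 2*x*y + 5*y^2 + 1*x + 3*y - 13 is:
H = [[8, 2], [2, 10]]
Trace = 8 + 10 = 18
Determinant = 8*10 - (2)^2 = 76
Discriminant = (18)^2 - 4*76 = 20.0
Eigenvalues: lambda_1 = 6.7639, lambda_2 = 11.2361
The function is not concave.

0


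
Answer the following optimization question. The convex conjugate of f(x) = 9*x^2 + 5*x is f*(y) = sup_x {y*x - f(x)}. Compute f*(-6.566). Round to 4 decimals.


f*(y) = sup_x {y*x - a*x^2 - b*x} = sup_x {(y-b)*x - a*x^2}
FOC: (y - b) - 2a*x = 0 => x* = (y - b)/(2a)
x* = (-6.566 - 5)/(2*9) = -0.6426
f*(-6.566) = (y-b)^2/(4a) = (-6.566 - 5)^2/(4*9)
= 133.7724/36 = 3.7159


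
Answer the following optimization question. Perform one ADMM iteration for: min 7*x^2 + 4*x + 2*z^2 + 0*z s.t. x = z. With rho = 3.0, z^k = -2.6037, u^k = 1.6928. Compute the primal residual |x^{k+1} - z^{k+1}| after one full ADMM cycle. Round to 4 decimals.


ADMM iteration with rho = 3.0, z^k = -2.6037, u^k = 1.6928
Step 1: x-update.
Minimize 7*x^2 + 4*x + (3.0/2)*(x + 2.6037 + 1.6928)^2
FOC: (2*7 + 3.0)*x = -4 + 3.0*(-2.6037 - 1.6928)
x^{k+1} = -0.9935
Step 2: z-update.
Minimize 2*z^2 + 0*z + (3.0/2)*(-0.9935 - z + 1.6928)^2
FOC: (2*2 + 3.0)*z = 0 + 3.0*(-0.9935 + 1.6928)
z^{k+1} = 0.2997
Step 3: u-update.
u^{k+1} = 1.6928 - 0.9935 - 0.2997 = 0.3996
Step 4: Primal residual = |-0.9935 - 0.2997| = 1.2932


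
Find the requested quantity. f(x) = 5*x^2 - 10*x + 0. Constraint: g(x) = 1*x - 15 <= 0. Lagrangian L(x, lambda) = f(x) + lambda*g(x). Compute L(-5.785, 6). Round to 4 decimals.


Step 1: Evaluate f(x).
f(-5.785) = 5*(-5.785)^2 - 10*(-5.785) + 0 = 225.1811
Step 2: Evaluate g(x).
g(-5.785) = 1*-5.785 - 15 = -20.785
Step 3: Compute Lagrangian.
L = 225.1811 + 6*-20.785 = 100.4711


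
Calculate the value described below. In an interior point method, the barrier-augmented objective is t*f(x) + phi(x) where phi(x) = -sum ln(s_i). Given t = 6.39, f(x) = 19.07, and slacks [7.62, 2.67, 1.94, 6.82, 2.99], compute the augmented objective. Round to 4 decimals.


Step 1: Compute log-barrier.
ln values: [2.0308, 0.9821, 0.6627, 1.9199, 1.0953]
phi = -(2.0308 + 0.9821 + 0.6627 + 1.9199 + 1.0953) = -6.6907
Step 2: Compute augmented objective.
t*f(x) = 6.39*19.07 = 121.8573
Total = 121.8573 - 6.6907 = 115.1666


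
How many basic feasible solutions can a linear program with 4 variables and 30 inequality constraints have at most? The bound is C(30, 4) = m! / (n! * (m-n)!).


Each vertex corresponds to some choice of n active constraints out of m, so the number of vertices is at most C(m, n) = m! / (n!(m-n)!).
m = 30, n = 4
Numerator: 30 * 29 * 28 * 27
Denominator: 4! = 24
C(30, 4) = 27405


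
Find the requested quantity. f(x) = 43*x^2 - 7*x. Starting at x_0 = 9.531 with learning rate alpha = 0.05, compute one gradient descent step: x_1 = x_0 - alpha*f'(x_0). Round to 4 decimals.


We compute the gradient at x_0 and apply the update.
f'(x) = 86*x - 7
f'(9.531) = 86*9.531 - 7 = 812.666
x_1 = 9.531 - 0.05*812.666 = -31.1023


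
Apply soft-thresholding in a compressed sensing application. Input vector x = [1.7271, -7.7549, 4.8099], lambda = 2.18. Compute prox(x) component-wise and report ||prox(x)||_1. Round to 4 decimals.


Soft-thresholding with lambda = 2.18:
prox(1.7271) = sign(1.7271)*max(|1.7271| - 2.18, 0) = 0.0
prox(-7.7549) = sign(-7.7549)*max(|-7.7549| - 2.18, 0) = -5.5749
prox(4.8099) = sign(4.8099)*max(|4.8099| - 2.18, 0) = 2.6299
prox(x) = [0.0, -5.5749, 2.6299]
||prox(x)||_1 = 0.0 + 5.5749 + 2.6299 = 8.2048


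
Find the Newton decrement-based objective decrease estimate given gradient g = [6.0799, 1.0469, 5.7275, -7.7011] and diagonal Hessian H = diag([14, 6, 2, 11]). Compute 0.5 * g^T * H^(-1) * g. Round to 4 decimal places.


Step 1: H is diagonal, so H^(-1) * g = [0.4343, 0.1745, 2.8638, -0.7001].
Step 2: g^T H^(-1) g = sum_i g_i^2 / H_ii
  = (6.0799)^2/14 + (1.0469)^2/6 + (5.7275)^2/2 + (-7.7011)^2/11
  = 2.6404 + 0.1827 + 16.4021 + 5.3915 = 24.6167
Step 3: Objective decrease = 0.5 * g^T H^(-1) g = 12.3084


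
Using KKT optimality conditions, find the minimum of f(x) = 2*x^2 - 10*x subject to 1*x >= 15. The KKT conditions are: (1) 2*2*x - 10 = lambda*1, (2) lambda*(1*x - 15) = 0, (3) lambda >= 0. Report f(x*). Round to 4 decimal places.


Step 1: Try lambda = 0 (constraint inactive).
x_unc = 10/(2*2) = 2.5
Check: 1*2.5 = 2.5 < 15 -- violated!
Step 2: Constraint must be active: 1*x = 15
x* = 15/1 = 15.0
lambda = (2*2*15.0 - 10)/1 = 50.0
Step 3: Compute optimal value.
f(x*) = 2*15.0^2 - 10*15.0 = 300.0


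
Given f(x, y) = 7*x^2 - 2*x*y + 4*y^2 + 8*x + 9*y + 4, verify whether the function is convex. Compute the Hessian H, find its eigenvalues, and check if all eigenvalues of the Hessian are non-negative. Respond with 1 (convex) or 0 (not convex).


The Hessian of f(x,y) = 7*x^2 - 2*x*y + 4*y^2 + 8*x + 9*y + 4 is:
H = [[14, -2], [-2, 8]]
Trace = 14 + 8 = 22
Determinant = 14*8 - (-2)^2 = 108
Discriminant = (22)^2 - 4*108 = 52.0
Eigenvalues: lambda_1 = 7.3944, lambda_2 = 14.6056
The function is convex.

1


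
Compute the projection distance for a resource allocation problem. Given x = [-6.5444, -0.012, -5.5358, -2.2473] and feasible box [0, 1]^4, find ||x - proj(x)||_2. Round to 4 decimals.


Project each component onto [0, 1].
clip(-6.5444) = 0.0, clip(-0.012) = 0.0, clip(-5.5358) = 0.0, clip(-2.2473) = 0.0
Projection = [0.0, 0.0, 0.0, 0.0]
Squared diffs: [42.8292, 0.0001, 30.6451, 5.0504]
Distance = sqrt(78.5248) = 8.8614


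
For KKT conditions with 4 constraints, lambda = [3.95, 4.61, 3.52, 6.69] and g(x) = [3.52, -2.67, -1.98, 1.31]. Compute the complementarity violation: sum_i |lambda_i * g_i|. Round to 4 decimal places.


KKT complementary slackness check:
lambda_1 * g_1 = 3.95 * 3.52 = 13.904
lambda_2 * g_2 = 4.61 * -2.67 = -12.3087
lambda_3 * g_3 = 3.52 * -1.98 = -6.9696
lambda_4 * g_4 = 6.69 * 1.31 = 8.7639
Total violation = 13.904 + 12.3087 + 6.9696 + 8.7639 = 41.9462


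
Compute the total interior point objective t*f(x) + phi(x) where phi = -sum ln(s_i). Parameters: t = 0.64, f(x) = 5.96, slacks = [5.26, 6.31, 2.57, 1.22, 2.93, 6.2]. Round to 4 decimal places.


Step 1: Compute log-barrier.
ln values: [1.6601, 1.8421, 0.9439, 0.1989, 1.075, 1.8245]
phi = -(1.6601 + 1.8421 + 0.9439 + 0.1989 + 1.075 + 1.8245) = -7.5446
Step 2: Compute augmented objective.
t*f(x) = 0.64*5.96 = 3.8144
Total = 3.8144 - 7.5446 = -3.7302


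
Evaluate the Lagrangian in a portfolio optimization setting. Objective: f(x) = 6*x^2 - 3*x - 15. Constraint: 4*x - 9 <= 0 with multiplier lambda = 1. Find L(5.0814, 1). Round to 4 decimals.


Step 1: Evaluate f(x).
f(5.0814) = 6*5.0814^2 - 3*5.0814 - 15 = 124.6796
Step 2: Evaluate g(x).
g(5.0814) = 4*5.0814 - 9 = 11.3256
Step 3: Compute Lagrangian.
L = 124.6796 + 1*11.3256 = 136.0052


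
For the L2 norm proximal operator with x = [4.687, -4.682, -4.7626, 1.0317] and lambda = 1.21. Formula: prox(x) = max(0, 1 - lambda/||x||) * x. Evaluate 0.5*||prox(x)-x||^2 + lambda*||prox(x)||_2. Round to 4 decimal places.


Step 1: Compute ||x||.
||x|| = 8.2241
Step 2: Compute scaling factor.
scale = max(0, 1 - 1.21/8.2241) = 0.8529
Step 3: prox(x) = [3.9974, -3.9931, -4.0619, 0.8799]
||prox(x)|| = 7.0141
Step 4: Proximal objective.
0.5*||prox-x||^2 = 0.7321
lambda*||prox|| = 8.4871
Total = 9.2191


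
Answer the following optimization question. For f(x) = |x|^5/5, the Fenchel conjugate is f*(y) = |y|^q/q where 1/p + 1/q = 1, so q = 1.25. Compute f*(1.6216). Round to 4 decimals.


The conjugate exponent q satisfies 1/p + 1/q = 1.
p = 5, so q = 5/(5 - 1) = 1.25
|y|^q = 1.6216^1.25 = 1.8299
f*(1.6216) = 1.8299 / 1.25 = 1.4639


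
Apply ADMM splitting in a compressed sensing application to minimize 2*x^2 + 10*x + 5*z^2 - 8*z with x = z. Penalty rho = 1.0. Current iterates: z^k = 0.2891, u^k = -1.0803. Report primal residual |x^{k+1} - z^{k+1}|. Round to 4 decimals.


ADMM iteration with rho = 1.0, z^k = 0.2891, u^k = -1.0803
Step 1: x-update.
Minimize 2*x^2 + 10*x + (1.0/2)*(x - 0.2891 - 1.0803)^2
FOC: (2*2 + 1.0)*x = -10 + 1.0*(0.2891 + 1.0803)
x^{k+1} = -1.7261
Step 2: z-update.
Minimize 5*z^2 - 8*z + (1.0/2)*(-1.7261 - z - 1.0803)^2
FOC: (2*5 + 1.0)*z = 8 + 1.0*(-1.7261 - 1.0803)
z^{k+1} = 0.4721
Step 3: u-update.
u^{k+1} = -1.0803 - 1.7261 - 0.4721 = -3.2786
Step 4: Primal residual = |-1.7261 - 0.4721| = 2.1983


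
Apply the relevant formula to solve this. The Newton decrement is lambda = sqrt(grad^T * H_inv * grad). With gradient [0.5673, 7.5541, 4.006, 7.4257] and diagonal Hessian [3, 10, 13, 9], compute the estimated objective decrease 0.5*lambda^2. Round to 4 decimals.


Step 1: H is diagonal, so H^(-1) * g = [0.1891, 0.7554, 0.3082, 0.8251].
Step 2: g^T H^(-1) g = sum_i g_i^2 / H_ii
  = (0.5673)^2/3 + (7.5541)^2/10 + (4.006)^2/13 + (7.4257)^2/9
  = 0.1073 + 5.7064 + 1.2345 + 6.1268 = 13.175
Step 3: Objective decrease = 0.5 * g^T H^(-1) g = 6.5875


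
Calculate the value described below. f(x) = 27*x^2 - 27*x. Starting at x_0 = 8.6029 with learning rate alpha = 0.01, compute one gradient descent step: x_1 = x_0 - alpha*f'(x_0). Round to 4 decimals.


We compute the gradient at x_0 and apply the update.
f'(x) = 54*x - 27
f'(8.6029) = 54*8.6029 - 27 = 437.5566
x_1 = 8.6029 - 0.01*437.5566 = 4.2273


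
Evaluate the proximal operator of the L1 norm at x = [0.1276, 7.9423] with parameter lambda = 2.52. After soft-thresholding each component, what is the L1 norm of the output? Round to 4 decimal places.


Soft-thresholding with lambda = 2.52:
prox(0.1276) = sign(0.1276)*max(|0.1276| - 2.52, 0) = 0.0
prox(7.9423) = sign(7.9423)*max(|7.9423| - 2.52, 0) = 5.4223
prox(x) = [0.0, 5.4223]
||prox(x)||_1 = 0.0 + 5.4223 = 5.4223


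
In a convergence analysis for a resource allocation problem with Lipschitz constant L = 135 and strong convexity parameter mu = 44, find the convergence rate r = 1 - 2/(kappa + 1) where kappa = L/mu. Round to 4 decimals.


Step 1: Compute the condition number.
kappa = L/mu = 135/44 = 3.0682
Step 2: Compute the convergence rate.
r = 1 - 2/(kappa + 1) = 1 - 2*mu/(L + mu) = (L - mu)/(L + mu) = 91/179 = 0.5084


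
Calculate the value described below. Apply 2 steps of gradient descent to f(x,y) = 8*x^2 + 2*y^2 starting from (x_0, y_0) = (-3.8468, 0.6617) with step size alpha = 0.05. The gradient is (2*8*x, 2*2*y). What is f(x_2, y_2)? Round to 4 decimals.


Gradient descent on f(x,y) = 8*x^2 + 2*y^2.
Starting point: (-3.8468, 0.6617), alpha = 0.05
Step 1: grad_x = 2*8*-3.8468 = -61.5488, grad_y = 2*2*0.6617 = 2.6468
  x_1 = -3.8468 - 0.05*-61.5488 = -0.7694
  y_1 = 0.6617 - 0.05*2.6468 = 0.5294
Step 2: grad_x = 2*8*-0.7694 = -12.3098, grad_y = 2*2*0.5294 = 2.1174
  x_2 = -0.7694 - 0.05*-12.3098 = -0.1539
  y_2 = 0.5294 - 0.05*2.1174 = 0.4235
f(-0.1539, 0.4235) = 8*(-0.1539)^2 + 2*0.4235^2 = 0.5481


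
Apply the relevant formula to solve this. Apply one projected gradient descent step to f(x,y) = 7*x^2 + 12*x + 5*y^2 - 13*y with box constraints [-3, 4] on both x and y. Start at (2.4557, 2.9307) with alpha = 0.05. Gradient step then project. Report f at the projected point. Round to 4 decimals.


Step 1: Compute gradient at (2.4557, 2.9307).
grad_x = 2*7*2.4557 + 12 = 46.3798
grad_y = 2*5*2.9307 - 13 = 16.307
Step 2: Gradient step.
x_raw = 2.4557 - 0.05*46.3798 = 0.1367
y_raw = 2.9307 - 0.05*16.307 = 2.1154
Step 3: Project onto [-3, 4].
x_proj = clip(0.1367) = 0.1367
y_proj = clip(2.1154) = 2.1154
Step 4: Evaluate f.
f(0.1367, 2.1154) = -3.3547


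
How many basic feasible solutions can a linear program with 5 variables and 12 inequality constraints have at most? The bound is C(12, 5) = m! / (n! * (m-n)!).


Each vertex corresponds to some choice of n active constraints out of m, so the number of vertices is at most C(m, n) = m! / (n!(m-n)!).
m = 12, n = 5
Numerator: 12 * 11 * 10 * 9 * 8
Denominator: 5! = 120
C(12, 5) = 792


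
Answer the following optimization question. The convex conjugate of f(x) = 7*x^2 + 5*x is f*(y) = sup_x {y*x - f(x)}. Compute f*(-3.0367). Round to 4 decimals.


f*(y) = sup_x {y*x - a*x^2 - b*x} = sup_x {(y-b)*x - a*x^2}
FOC: (y - b) - 2a*x = 0 => x* = (y - b)/(2a)
x* = (-3.0367 - 5)/(2*7) = -0.5741
f*(-3.0367) = (y-b)^2/(4a) = (-3.0367 - 5)^2/(4*7)
= 64.5885/28 = 2.3067


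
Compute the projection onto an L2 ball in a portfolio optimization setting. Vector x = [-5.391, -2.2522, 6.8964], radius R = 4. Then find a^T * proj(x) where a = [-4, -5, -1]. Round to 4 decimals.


Step 1: Compute ||x|| (intermediates to 6 decimals).
||x|| = sqrt((-5.391)^2 + (-2.2522)^2 + 6.8964^2) = 9.038563
Step 2: Project.
Since ||x|| > R, scale = R/||x|| = 4/9.038563 = 0.442548, proj(x) = scale * x
proj(x) = [-2.385776, -0.996707, 3.051988]
Step 3: Dot product.
a^T * proj(x) = -4*(-2.385776) - 5*(-0.996707) - 1*3.051988 = 11.4747


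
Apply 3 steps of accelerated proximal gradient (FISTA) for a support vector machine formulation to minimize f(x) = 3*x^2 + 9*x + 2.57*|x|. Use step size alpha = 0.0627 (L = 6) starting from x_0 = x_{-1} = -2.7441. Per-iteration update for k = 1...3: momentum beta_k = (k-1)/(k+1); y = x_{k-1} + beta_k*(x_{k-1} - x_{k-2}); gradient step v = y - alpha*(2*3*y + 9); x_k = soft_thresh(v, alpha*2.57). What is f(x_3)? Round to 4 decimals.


FISTA on f(x) = 3*x^2 + 9*x + 2.57*|x|
L = 6, alpha = 0.0627
Iteration 1: beta = 0.0, y = -2.7441 + 0.0*(-2.7441 + 2.7441) = -2.7441
  grad(y) = -7.4646, v = y - alpha*grad = -2.2761
  prox(v) = soft_thresh(-2.2761, 0.1611) = -2.1149
Iteration 2: beta = 0.3333, y = -2.1149 + 0.3333*(-2.1149 + 2.7441) = -1.9052
  grad(y) = -2.4312, v = y - alpha*grad = -1.7528
  prox(v) = soft_thresh(-1.7528, 0.1611) = -1.5916
Iteration 3: beta = 0.5, y = -1.5916 + 0.5*(-1.5916 + 2.1149) = -1.33
  grad(y) = 1.0201, v = y - alpha*grad = -1.3939
  prox(v) = soft_thresh(-1.3939, 0.1611) = -1.2328
f(x_3) = 3*(-1.2328)^2 + 9*(-1.2328) + 2.57*|-1.2328| = -3.3675


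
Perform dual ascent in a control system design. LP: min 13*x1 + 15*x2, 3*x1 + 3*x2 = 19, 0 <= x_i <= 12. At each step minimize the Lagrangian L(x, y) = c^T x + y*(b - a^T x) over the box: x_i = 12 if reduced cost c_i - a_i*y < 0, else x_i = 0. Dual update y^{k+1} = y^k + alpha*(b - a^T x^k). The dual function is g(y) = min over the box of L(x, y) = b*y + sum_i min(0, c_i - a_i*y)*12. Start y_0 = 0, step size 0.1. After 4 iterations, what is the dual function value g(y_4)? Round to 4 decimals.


Dual ascent for LP: min 13*x1 + 15*x2, 3*x1 + 3*x2 = 19, 0 <= x_i <= 12
Step 1: y^k = 0.0, reduced costs: (13.0, 15.0)
  x^k = (0.0, 0.0), subgradient = b - a^T x = 19.0
  y^{k+1} = 0.0 + 0.1*19.0 = 1.9
Step 2: y^k = 1.9, reduced costs: (7.3, 9.3)
  x^k = (0.0, 0.0), subgradient = b - a^T x = 19.0
  y^{k+1} = 1.9 + 0.1*19.0 = 3.8
Step 3: y^k = 3.8, reduced costs: (1.6, 3.6)
  x^k = (0.0, 0.0), subgradient = b - a^T x = 19.0
  y^{k+1} = 3.8 + 0.1*19.0 = 5.7
Step 4: y^k = 5.7, reduced costs: (-4.1, -2.1)
  x^k = (12.0, 12.0), subgradient = b - a^T x = -53.0
  y^{k+1} = 5.7 + 0.1*-53.0 = 0.4
Dual objective at y_4 = 0.4: reduced costs (11.8, 13.8), box minimizer x = (0.0, 0.0)
g(y_4) = b*y + (c1 - a1*y)*x1 + (c2 - a2*y)*x2 = 19*0.4 + 11.8*0.0 + 13.8*0.0 = 7.6 + 0.0 + 0.0 = 7.6


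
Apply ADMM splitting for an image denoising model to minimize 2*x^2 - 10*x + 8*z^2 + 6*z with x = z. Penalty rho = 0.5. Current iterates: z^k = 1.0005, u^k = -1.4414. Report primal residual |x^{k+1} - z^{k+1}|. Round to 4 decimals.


ADMM iteration with rho = 0.5, z^k = 1.0005, u^k = -1.4414
Step 1: x-update.
Minimize 2*x^2 - 10*x + (0.5/2)*(x - 1.0005 - 1.4414)^2
FOC: (2*2 + 0.5)*x = 10 + 0.5*(1.0005 + 1.4414)
x^{k+1} = 2.4935
Step 2: z-update.
Minimize 8*z^2 + 6*z + (0.5/2)*(2.4935 - z - 1.4414)^2
FOC: (2*8 + 0.5)*z = -6 + 0.5*(2.4935 - 1.4414)
z^{k+1} = -0.3318
Step 3: u-update.
u^{k+1} = -1.4414 + 2.4935 + 0.3318 = 1.3839
Step 4: Primal residual = |2.4935 + 0.3318| = 2.8253


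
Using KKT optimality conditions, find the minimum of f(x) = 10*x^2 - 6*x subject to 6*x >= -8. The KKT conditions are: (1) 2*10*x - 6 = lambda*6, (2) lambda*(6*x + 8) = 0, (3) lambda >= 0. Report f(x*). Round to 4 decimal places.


Step 1: Try lambda = 0 (constraint inactive).
Stationarity: 2*10*x - 6 = 0
x* = 6/(2*10) = 0.3
Check constraint: 6*0.3 = 1.8 >= -8 -- satisfied.
Step 2: Compute optimal value.
f(x*) = 10*0.3^2 - 6*0.3 = -0.9


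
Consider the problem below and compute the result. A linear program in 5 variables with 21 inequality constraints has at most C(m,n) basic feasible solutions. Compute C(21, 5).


Each vertex corresponds to some choice of n active constraints out of m, so the number of vertices is at most C(m, n) = m! / (n!(m-n)!).
m = 21, n = 5
Numerator: 21 * 20 * 19 * 18 * 17
Denominator: 5! = 120
C(21, 5) = 20349


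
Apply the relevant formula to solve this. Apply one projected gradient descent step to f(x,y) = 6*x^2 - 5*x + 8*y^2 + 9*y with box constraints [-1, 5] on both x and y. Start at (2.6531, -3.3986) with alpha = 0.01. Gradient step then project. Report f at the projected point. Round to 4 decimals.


Step 1: Compute gradient at (2.6531, -3.3986).
grad_x = 2*6*2.6531 - 5 = 26.8372
grad_y = 2*8*-3.3986 + 9 = -45.3776
Step 2: Gradient step.
x_raw = 2.6531 - 0.01*26.8372 = 2.3847
y_raw = -3.3986 - 0.01*-45.3776 = -2.9448
Step 3: Project onto [-1, 5].
x_proj = clip(2.3847) = 2.3847
y_proj = clip(-2.9448) = -1.0
Step 4: Evaluate f.
f(2.3847, -1.0) = 21.1979


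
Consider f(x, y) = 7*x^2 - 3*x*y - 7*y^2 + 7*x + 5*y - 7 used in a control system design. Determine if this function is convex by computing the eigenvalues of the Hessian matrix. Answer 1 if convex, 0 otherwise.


The Hessian of f(x,y) = 7*x^2 - 3*x*y - 7*y^2 + 7*x + 5*y - 7 is:
H = [[14, -3], [-3, -14]]
Trace = 14 - 14 = 0
Determinant = 14*-14 - (-3)^2 = -205
Discriminant = (0)^2 - 4*-205 = 820.0
Eigenvalues: lambda_1 = -14.3178, lambda_2 = 14.3178
The function is not convex.

0


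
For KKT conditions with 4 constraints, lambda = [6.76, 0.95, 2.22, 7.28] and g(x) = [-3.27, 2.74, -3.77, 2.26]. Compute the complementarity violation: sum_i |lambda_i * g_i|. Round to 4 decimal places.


KKT complementary slackness check:
lambda_1 * g_1 = 6.76 * -3.27 = -22.1052
lambda_2 * g_2 = 0.95 * 2.74 = 2.603
lambda_3 * g_3 = 2.22 * -3.77 = -8.3694
lambda_4 * g_4 = 7.28 * 2.26 = 16.4528
Total violation = 22.1052 + 2.603 + 8.3694 + 16.4528 = 49.5304


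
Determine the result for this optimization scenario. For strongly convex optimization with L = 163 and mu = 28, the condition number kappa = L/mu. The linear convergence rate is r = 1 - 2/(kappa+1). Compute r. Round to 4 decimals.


Step 1: Compute the condition number.
kappa = L/mu = 163/28 = 5.8214
Step 2: Compute the convergence rate.
r = 1 - 2/(kappa + 1) = 1 - 2*mu/(L + mu) = (L - mu)/(L + mu) = 135/191 = 0.7068


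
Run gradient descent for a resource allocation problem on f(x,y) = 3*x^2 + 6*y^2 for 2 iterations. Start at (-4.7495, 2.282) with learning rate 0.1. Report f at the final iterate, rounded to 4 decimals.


Gradient descent on f(x,y) = 3*x^2 + 6*y^2.
Starting point: (-4.7495, 2.282), alpha = 0.1
Step 1: grad_x = 2*3*-4.7495 = -28.497, grad_y = 2*6*2.282 = 27.384
  x_1 = -4.7495 - 0.1*-28.497 = -1.8998
  y_1 = 2.282 - 0.1*27.384 = -0.4564
Step 2: grad_x = 2*3*-1.8998 = -11.3988, grad_y = 2*6*-0.4564 = -5.4768
  x_2 = -1.8998 - 0.1*-11.3988 = -0.7599
  y_2 = -0.4564 - 0.1*-5.4768 = 0.0913
f(-0.7599, 0.0913) = 3*(-0.7599)^2 + 6*0.0913^2 = 1.7824


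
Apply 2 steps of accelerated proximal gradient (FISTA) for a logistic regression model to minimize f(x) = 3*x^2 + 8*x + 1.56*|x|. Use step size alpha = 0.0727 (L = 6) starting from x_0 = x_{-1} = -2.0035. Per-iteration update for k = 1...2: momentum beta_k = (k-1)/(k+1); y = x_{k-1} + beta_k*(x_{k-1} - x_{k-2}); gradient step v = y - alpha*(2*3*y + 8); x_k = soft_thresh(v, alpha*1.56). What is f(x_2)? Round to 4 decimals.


FISTA on f(x) = 3*x^2 + 8*x + 1.56*|x|
L = 6, alpha = 0.0727
Iteration 1: beta = 0.0, y = -2.0035 + 0.0*(-2.0035 + 2.0035) = -2.0035
  grad(y) = -4.021, v = y - alpha*grad = -1.7112
  prox(v) = soft_thresh(-1.7112, 0.1134) = -1.5978
Iteration 2: beta = 0.3333, y = -1.5978 + 0.3333*(-1.5978 + 2.0035) = -1.4625
  grad(y) = -0.7751, v = y - alpha*grad = -1.4062
  prox(v) = soft_thresh(-1.4062, 0.1134) = -1.2928
f(x_2) = 3*(-1.2928)^2 + 8*(-1.2928) + 1.56*|-1.2928| = -3.3117


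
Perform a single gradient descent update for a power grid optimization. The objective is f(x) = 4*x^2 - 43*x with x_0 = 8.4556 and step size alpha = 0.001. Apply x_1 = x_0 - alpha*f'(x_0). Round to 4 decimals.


We compute the gradient at x_0 and apply the update.
f'(x) = 8*x - 43
f'(8.4556) = 8*8.4556 - 43 = 24.6448
x_1 = 8.4556 - 0.001*24.6448 = 8.431


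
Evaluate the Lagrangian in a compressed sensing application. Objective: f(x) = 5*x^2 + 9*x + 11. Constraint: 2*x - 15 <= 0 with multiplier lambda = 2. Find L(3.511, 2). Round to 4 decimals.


Step 1: Evaluate f(x).
f(3.511) = 5*3.511^2 + 9*3.511 + 11 = 104.2346
Step 2: Evaluate g(x).
g(3.511) = 2*3.511 - 15 = -7.978
Step 3: Compute Lagrangian.
L = 104.2346 + 2*-7.978 = 88.2786


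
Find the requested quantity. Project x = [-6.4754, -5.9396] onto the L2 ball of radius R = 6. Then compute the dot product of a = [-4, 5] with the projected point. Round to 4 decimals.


Step 1: Compute ||x|| (intermediates to 6 decimals).
||x|| = sqrt((-6.4754)^2 + (-5.9396)^2) = 8.786902
Step 2: Project.
Since ||x|| > R, scale = R/||x|| = 6/8.786902 = 0.682835, proj(x) = scale * x
proj(x) = [-4.42163, -4.055767]
Step 3: Dot product.
a^T * proj(x) = -4*(-4.42163) + 5*(-4.055767) = -2.5923


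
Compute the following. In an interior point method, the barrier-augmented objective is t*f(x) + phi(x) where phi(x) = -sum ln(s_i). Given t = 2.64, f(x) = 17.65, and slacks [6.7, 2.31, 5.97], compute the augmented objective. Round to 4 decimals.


Step 1: Compute log-barrier.
ln values: [1.9021, 0.8372, 1.7867]
phi = -(1.9021 + 0.8372 + 1.7867) = -4.5261
Step 2: Compute augmented objective.
t*f(x) = 2.64*17.65 = 46.596
Total = 46.596 - 4.5261 = 42.0699


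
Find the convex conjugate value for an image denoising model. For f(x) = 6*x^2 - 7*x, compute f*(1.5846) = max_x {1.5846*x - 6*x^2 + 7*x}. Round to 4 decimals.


f*(y) = sup_x {y*x - a*x^2 - b*x} = sup_x {(y-b)*x - a*x^2}
FOC: (y - b) - 2a*x = 0 => x* = (y - b)/(2a)
x* = (1.5846 + 7)/(2*6) = 0.7154
f*(1.5846) = (y-b)^2/(4a) = (1.5846 + 7)^2/(4*6)
= 73.6954/24 = 3.0706


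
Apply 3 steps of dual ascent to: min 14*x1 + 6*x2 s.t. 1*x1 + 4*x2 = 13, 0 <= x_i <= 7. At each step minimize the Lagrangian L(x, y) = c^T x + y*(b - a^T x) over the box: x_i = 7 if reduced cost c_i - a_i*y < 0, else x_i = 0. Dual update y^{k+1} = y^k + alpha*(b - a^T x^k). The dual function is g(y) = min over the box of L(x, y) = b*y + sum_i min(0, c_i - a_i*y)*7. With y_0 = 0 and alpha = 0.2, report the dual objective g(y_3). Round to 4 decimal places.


Dual ascent for LP: min 14*x1 + 6*x2, 1*x1 + 4*x2 = 13, 0 <= x_i <= 7
Step 1: y^k = 0.0, reduced costs: (14.0, 6.0)
  x^k = (0.0, 0.0), subgradient = b - a^T x = 13.0
  y^{k+1} = 0.0 + 0.2*13.0 = 2.6
Step 2: y^k = 2.6, reduced costs: (11.4, -4.4)
  x^k = (0.0, 7.0), subgradient = b - a^T x = -15.0
  y^{k+1} = 2.6 + 0.2*-15.0 = -0.4
Step 3: y^k = -0.4, reduced costs: (14.4, 7.6)
  x^k = (0.0, 0.0), subgradient = b - a^T x = 13.0
  y^{k+1} = -0.4 + 0.2*13.0 = 2.2
Dual objective at y_3 = 2.2: reduced costs (11.8, -2.8), box minimizer x = (0.0, 7.0)
g(y_3) = b*y + (c1 - a1*y)*x1 + (c2 - a2*y)*x2 = 13*2.2 + 11.8*0.0 + (-2.8)*7.0 = 28.6 + 0.0 - 19.6 = 9.0


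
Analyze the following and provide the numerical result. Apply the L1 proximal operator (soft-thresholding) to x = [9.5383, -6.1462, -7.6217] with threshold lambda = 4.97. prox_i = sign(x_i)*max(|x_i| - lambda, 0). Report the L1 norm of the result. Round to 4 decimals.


Soft-thresholding with lambda = 4.97:
prox(9.5383) = sign(9.5383)*max(|9.5383| - 4.97, 0) = 4.5683
prox(-6.1462) = sign(-6.1462)*max(|-6.1462| - 4.97, 0) = -1.1762
prox(-7.6217) = sign(-7.6217)*max(|-7.6217| - 4.97, 0) = -2.6517
prox(x) = [4.5683, -1.1762, -2.6517]
||prox(x)||_1 = 4.5683 + 1.1762 + 2.6517 = 8.3962


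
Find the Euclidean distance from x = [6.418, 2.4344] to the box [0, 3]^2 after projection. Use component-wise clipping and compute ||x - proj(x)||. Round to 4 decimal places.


Project each component onto [0, 3].
clip(6.418) = 3.0, clip(2.4344) = 2.4344
Projection = [3.0, 2.4344]
Squared diffs: [11.6827, 0.0]
Distance = sqrt(11.6827) = 3.418


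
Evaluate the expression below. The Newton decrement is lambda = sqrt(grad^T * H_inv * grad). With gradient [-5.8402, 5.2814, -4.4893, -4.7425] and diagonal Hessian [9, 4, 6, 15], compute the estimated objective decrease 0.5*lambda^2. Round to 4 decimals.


Step 1: H is diagonal, so H^(-1) * g = [-0.6489, 1.3204, -0.7482, -0.3162].
Step 2: g^T H^(-1) g = sum_i g_i^2 / H_ii
  = (-5.8402)^2/9 + (5.2814)^2/4 + (-4.4893)^2/6 + (-4.7425)^2/15
  = 3.7898 + 6.9733 + 3.359 + 1.4994 = 15.6215
Step 3: Objective decrease = 0.5 * g^T H^(-1) g = 7.8107


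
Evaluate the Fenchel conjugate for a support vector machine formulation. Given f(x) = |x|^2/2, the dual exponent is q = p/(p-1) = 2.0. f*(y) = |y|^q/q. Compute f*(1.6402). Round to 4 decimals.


The conjugate exponent q satisfies 1/p + 1/q = 1.
p = 2, so q = 2/(2 - 1) = 2.0
|y|^q = 1.6402^2.0 = 2.6903
f*(1.6402) = 2.6903 / 2.0 = 1.3451


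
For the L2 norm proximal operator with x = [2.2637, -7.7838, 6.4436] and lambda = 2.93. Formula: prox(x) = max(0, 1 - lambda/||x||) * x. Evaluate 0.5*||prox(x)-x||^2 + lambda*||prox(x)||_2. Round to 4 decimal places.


Step 1: Compute ||x||.
||x|| = 10.3553
Step 2: Compute scaling factor.
scale = max(0, 1 - 2.93/10.3553) = 0.7171
Step 3: prox(x) = [1.6232, -5.5814, 4.6204]
||prox(x)|| = 7.4253
Step 4: Proximal objective.
0.5*||prox-x||^2 = 4.2925
lambda*||prox|| = 21.7561
Total = 26.0485


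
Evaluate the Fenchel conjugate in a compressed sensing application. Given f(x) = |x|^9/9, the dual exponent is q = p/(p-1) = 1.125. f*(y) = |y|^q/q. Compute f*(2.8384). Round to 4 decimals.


The conjugate exponent q satisfies 1/p + 1/q = 1.
p = 9, so q = 9/(9 - 1) = 1.125
|y|^q = 2.8384^1.125 = 3.2338
f*(2.8384) = 3.2338 / 1.125 = 2.8745


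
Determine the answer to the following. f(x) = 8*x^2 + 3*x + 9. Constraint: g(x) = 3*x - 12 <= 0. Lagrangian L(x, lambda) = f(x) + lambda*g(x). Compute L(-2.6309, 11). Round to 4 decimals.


Step 1: Evaluate f(x).
f(-2.6309) = 8*(-2.6309)^2 + 3*(-2.6309) + 9 = 56.4804
Step 2: Evaluate g(x).
g(-2.6309) = 3*-2.6309 - 12 = -19.8927
Step 3: Compute Lagrangian.
L = 56.4804 + 11*-19.8927 = -162.3393


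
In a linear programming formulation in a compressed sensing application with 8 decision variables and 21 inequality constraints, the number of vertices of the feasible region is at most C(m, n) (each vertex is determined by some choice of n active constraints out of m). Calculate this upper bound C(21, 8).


Each vertex corresponds to some choice of n active constraints out of m, so the number of vertices is at most C(m, n) = m! / (n!(m-n)!).
m = 21, n = 8
Numerator: 21 * 20 * 19 * 18 * 17 * 16 * 15 * 14
Denominator: 8! = 40320
C(21, 8) = 203490


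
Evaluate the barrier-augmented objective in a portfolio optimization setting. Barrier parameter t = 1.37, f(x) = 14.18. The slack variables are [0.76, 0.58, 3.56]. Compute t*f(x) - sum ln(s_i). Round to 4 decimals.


Step 1: Compute log-barrier.
ln values: [-0.2744, -0.5447, 1.2698]
phi = -(-0.2744 - 0.5447 + 1.2698) = -0.4506
Step 2: Compute augmented objective.
t*f(x) = 1.37*14.18 = 19.4266
Total = 19.4266 - 0.4506 = 18.976


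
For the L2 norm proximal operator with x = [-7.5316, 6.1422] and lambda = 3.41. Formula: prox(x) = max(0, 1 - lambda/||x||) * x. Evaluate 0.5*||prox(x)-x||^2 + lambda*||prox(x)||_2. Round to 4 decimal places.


Step 1: Compute ||x||.
||x|| = 9.7186
Step 2: Compute scaling factor.
scale = max(0, 1 - 3.41/9.7186) = 0.6491
Step 3: prox(x) = [-4.889, 3.9871]
||prox(x)|| = 6.3086
Step 4: Proximal objective.
0.5*||prox-x||^2 = 5.8141
lambda*||prox|| = 21.5123
Total = 27.3265


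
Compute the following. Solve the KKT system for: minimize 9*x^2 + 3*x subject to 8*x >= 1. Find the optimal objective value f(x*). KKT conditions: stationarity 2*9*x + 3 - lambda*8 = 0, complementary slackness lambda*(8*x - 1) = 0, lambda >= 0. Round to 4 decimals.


Step 1: Try lambda = 0 (constraint inactive).
x_unc = -3/(2*9) = -0.1667
Check: 8*-0.1667 = -1.3336 < 1 -- violated!
Step 2: Constraint must be active: 8*x = 1
x* = 1/8 = 0.125
lambda = (2*9*0.125 + 3)/8 = 0.6563
Step 3: Compute optimal value.
f(x*) = 9*0.125^2 + 3*0.125 = 0.5156


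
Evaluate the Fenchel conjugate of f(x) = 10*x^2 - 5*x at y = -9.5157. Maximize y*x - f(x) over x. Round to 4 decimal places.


f*(y) = sup_x {y*x - a*x^2 - b*x} = sup_x {(y-b)*x - a*x^2}
FOC: (y - b) - 2a*x = 0 => x* = (y - b)/(2a)
x* = (-9.5157 + 5)/(2*10) = -0.2258
f*(-9.5157) = (y-b)^2/(4a) = (-9.5157 + 5)^2/(4*10)
= 20.3915/40 = 0.5098


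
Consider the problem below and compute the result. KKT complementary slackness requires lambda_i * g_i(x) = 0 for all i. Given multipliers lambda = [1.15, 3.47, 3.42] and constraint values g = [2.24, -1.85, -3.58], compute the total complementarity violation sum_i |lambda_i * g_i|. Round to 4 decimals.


KKT complementary slackness check:
lambda_1 * g_1 = 1.15 * 2.24 = 2.576
lambda_2 * g_2 = 3.47 * -1.85 = -6.4195
lambda_3 * g_3 = 3.42 * -3.58 = -12.2436
Total violation = 2.576 + 6.4195 + 12.2436 = 21.2391


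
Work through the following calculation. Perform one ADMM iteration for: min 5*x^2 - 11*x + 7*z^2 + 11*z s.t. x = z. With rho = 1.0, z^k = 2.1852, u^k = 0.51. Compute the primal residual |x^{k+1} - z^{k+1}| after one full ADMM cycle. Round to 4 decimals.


ADMM iteration with rho = 1.0, z^k = 2.1852, u^k = 0.51
Step 1: x-update.
Minimize 5*x^2 - 11*x + (1.0/2)*(x - 2.1852 + 0.51)^2
FOC: (2*5 + 1.0)*x = 11 + 1.0*(2.1852 - 0.51)
x^{k+1} = 1.1523
Step 2: z-update.
Minimize 7*z^2 + 11*z + (1.0/2)*(1.1523 - z + 0.51)^2
FOC: (2*7 + 1.0)*z = -11 + 1.0*(1.1523 + 0.51)
z^{k+1} = -0.6225
Step 3: u-update.
u^{k+1} = 0.51 + 1.1523 + 0.6225 = 2.2848
Step 4: Primal residual = |1.1523 + 0.6225| = 1.7748


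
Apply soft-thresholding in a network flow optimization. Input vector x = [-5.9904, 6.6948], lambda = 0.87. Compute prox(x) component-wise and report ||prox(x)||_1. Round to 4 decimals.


Soft-thresholding with lambda = 0.87:
prox(-5.9904) = sign(-5.9904)*max(|-5.9904| - 0.87, 0) = -5.1204
prox(6.6948) = sign(6.6948)*max(|6.6948| - 0.87, 0) = 5.8248
prox(x) = [-5.1204, 5.8248]
||prox(x)||_1 = 5.1204 + 5.8248 = 10.9452


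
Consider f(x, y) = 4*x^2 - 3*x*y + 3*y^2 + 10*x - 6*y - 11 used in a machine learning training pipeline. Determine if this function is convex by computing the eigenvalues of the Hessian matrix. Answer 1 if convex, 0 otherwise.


The Hessian of f(x,y) = 4*x^2 - 3*x*y + 3*y^2 + 10*x - 6*y - 11 is:
H = [[8, -3], [-3, 6]]
Trace = 8 + 6 = 14
Determinant = 8*6 - (-3)^2 = 39
Discriminant = (14)^2 - 4*39 = 40.0
Eigenvalues: lambda_1 = 3.8377, lambda_2 = 10.1623
The function is convex.

1
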